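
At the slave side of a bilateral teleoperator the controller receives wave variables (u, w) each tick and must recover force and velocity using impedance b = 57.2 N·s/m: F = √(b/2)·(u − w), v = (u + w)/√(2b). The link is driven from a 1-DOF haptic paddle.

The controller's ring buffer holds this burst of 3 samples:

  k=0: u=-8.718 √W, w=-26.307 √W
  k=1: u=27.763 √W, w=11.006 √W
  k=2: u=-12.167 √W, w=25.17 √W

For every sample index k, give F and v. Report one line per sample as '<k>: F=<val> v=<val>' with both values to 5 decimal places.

k=0: u−w=17.58900, u+w=-35.02500; √(b/2)=5.34790, √(2b)=10.69579; F=5.34790×17.589=94.06416, v=-35.02500/10.69579=-3.27465
k=1: u−w=16.75700, u+w=38.76900; √(b/2)=5.34790, √(2b)=10.69579; F=5.34790×16.757=89.61471, v=38.76900/10.69579=3.62470
k=2: u−w=-37.33700, u+w=13.00300; √(b/2)=5.34790, √(2b)=10.69579; F=5.34790×(-37.337)=-199.67442, v=13.00300/10.69579=1.21571

0: F=94.06416 v=-3.27465
1: F=89.61471 v=3.62470
2: F=-199.67442 v=1.21571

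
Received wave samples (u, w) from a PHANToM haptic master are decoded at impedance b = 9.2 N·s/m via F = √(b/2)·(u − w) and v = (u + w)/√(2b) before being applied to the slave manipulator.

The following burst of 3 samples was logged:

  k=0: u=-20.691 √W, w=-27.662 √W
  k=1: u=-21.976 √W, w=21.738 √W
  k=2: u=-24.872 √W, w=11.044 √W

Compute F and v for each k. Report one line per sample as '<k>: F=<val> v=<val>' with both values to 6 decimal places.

k=0: u−w=6.971000, u+w=-48.353000; √(b/2)=2.144761, √(2b)=4.289522; F=2.144761×6.971=14.951129, v=-48.353000/4.289522=-11.272351
k=1: u−w=-43.714000, u+w=-0.238000; √(b/2)=2.144761, √(2b)=4.289522; F=2.144761×(-43.714)=-93.756085, v=-0.238000/4.289522=-0.055484
k=2: u−w=-35.916000, u+w=-13.828000; √(b/2)=2.144761, √(2b)=4.289522; F=2.144761×(-35.916)=-77.031238, v=-13.828000/4.289522=-3.223669

0: F=14.951129 v=-11.272351
1: F=-93.756085 v=-0.055484
2: F=-77.031238 v=-3.223669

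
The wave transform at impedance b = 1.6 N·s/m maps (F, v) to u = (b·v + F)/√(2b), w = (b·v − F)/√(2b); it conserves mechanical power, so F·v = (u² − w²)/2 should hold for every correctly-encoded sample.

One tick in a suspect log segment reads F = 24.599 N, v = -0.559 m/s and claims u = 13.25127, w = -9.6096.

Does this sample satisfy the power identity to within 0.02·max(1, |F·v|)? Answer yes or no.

no

F·v = 24.599×(-0.559) = -13.75084 W.
(u² − w²)/2 = (175.59616 − 92.34441)/2 = 41.62587 W.
|Δ| = 55.37671;  2% of max(1, |F·v|) = 0.27502.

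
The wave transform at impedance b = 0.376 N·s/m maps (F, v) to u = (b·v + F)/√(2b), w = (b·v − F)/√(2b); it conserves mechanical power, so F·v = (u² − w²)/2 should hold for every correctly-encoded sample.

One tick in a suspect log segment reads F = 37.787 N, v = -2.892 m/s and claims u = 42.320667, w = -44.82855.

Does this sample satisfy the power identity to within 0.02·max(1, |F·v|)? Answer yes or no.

yes

F·v = 37.787×(-2.892) = -109.280004 W.
(u² − w²)/2 = (1791.038855 − 2009.598895)/2 = -109.280020 W.
|Δ| = 0.000016;  2% of max(1, |F·v|) = 2.185600.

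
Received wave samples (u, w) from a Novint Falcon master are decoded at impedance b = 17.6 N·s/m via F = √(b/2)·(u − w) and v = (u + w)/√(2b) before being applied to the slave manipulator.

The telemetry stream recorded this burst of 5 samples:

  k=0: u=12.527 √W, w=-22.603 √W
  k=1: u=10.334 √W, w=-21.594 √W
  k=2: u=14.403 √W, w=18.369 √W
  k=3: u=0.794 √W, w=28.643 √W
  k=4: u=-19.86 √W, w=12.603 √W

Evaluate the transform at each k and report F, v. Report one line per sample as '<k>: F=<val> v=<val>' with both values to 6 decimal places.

0: F=104.212421 v=-1.698309
1: F=94.713754 v=-1.897873
2: F=-11.765057 v=5.523719
3: F=-82.613485 v=4.961605
4: F=-96.300821 v=-1.223167

k=0: u−w=35.130000, u+w=-10.076000; √(b/2)=2.966479, √(2b)=5.932959; F=2.966479×35.13=104.212421, v=-10.076000/5.932959=-1.698309
k=1: u−w=31.928000, u+w=-11.260000; √(b/2)=2.966479, √(2b)=5.932959; F=2.966479×31.928=94.713754, v=-11.260000/5.932959=-1.897873
k=2: u−w=-3.966000, u+w=32.772000; √(b/2)=2.966479, √(2b)=5.932959; F=2.966479×(-3.966)=-11.765057, v=32.772000/5.932959=5.523719
k=3: u−w=-27.849000, u+w=29.437000; √(b/2)=2.966479, √(2b)=5.932959; F=2.966479×(-27.849)=-82.613485, v=29.437000/5.932959=4.961605
k=4: u−w=-32.463000, u+w=-7.257000; √(b/2)=2.966479, √(2b)=5.932959; F=2.966479×(-32.463)=-96.300821, v=-7.257000/5.932959=-1.223167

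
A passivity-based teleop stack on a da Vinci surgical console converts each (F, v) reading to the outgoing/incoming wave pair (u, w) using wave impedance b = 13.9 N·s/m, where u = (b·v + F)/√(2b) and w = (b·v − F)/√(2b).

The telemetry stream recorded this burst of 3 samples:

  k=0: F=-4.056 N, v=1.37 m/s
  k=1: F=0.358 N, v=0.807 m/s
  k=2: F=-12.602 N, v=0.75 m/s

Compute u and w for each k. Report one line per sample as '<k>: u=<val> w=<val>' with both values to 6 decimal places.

k=0: b·v=13.9×1.37=19.043000; √(2b)=5.272571; u=(19.043000+(-4.056))/5.272571=2.842447, w=(19.043000−(-4.056))/5.272571=4.380975
k=1: b·v=13.9×0.807=11.217300; √(2b)=5.272571; u=(11.217300+0.358)/5.272571=2.195381, w=(11.217300−0.358)/5.272571=2.059584
k=2: b·v=13.9×0.75=10.425000; √(2b)=5.272571; u=(10.425000+(-12.602))/5.272571=-0.412892, w=(10.425000−(-12.602))/5.272571=4.367319

0: u=2.842447 w=4.380975
1: u=2.195381 w=2.059584
2: u=-0.412892 w=4.367319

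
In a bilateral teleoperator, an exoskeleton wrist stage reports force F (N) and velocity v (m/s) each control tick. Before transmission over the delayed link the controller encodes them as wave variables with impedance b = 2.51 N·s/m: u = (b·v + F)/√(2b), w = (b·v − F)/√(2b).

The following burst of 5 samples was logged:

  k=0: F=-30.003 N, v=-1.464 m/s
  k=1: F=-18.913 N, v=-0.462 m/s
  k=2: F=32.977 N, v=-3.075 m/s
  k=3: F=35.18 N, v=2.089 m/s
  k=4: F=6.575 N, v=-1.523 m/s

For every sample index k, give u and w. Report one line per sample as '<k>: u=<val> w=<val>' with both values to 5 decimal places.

k=0: b·v=2.51×(-1.464)=-3.67464; √(2b)=2.24054; u=(-3.67464+(-30.003))/2.24054=-15.03107, w=(-3.67464−(-30.003))/2.24054=11.75092
k=1: b·v=2.51×(-0.462)=-1.15962; √(2b)=2.24054; u=(-1.15962+(-18.913))/2.24054=-8.95885, w=(-1.15962−(-18.913))/2.24054=7.92372
k=2: b·v=2.51×(-3.075)=-7.71825; √(2b)=2.24054; u=(-7.71825+32.977)/2.24054=11.27353, w=(-7.71825−32.977)/2.24054=-18.16318
k=3: b·v=2.51×2.089=5.24339; √(2b)=2.24054; u=(5.24339+35.18)/2.24054=18.04184, w=(5.24339−35.18)/2.24054=-13.36136
k=4: b·v=2.51×(-1.523)=-3.82273; √(2b)=2.24054; u=(-3.82273+6.575)/2.24054=1.22840, w=(-3.82273−6.575)/2.24054=-4.64073

0: u=-15.03107 w=11.75092
1: u=-8.95885 w=7.92372
2: u=11.27353 w=-18.16318
3: u=18.04184 w=-13.36136
4: u=1.22840 w=-4.64073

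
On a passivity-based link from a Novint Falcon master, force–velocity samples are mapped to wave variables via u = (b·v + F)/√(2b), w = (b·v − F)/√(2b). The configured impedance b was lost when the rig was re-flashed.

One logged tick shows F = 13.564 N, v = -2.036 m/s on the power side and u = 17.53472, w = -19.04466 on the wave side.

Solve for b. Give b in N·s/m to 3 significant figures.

u + w = -1.5099;  u + w = √(2b)·v, so √(2b) = -1.5099/(-2.036) = 0.7416.
b = (√(2b))²/2 = 0.5500/2 = 0.2750.
(Check via u − w = 2F/√(2b): u − w = 36.5794, 2F/√(2b) = 36.5793.)

b = 0.275 N·s/m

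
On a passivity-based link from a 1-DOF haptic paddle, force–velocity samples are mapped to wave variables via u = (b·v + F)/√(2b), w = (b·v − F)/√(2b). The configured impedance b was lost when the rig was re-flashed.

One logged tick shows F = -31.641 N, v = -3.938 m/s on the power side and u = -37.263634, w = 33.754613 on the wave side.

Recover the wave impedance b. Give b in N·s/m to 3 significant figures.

u + w = -3.509021;  u + w = √(2b)·v, so √(2b) = -3.509021/(-3.938) = 0.891067.
b = (√(2b))²/2 = 0.794000/2 = 0.397000.
(Check via u − w = 2F/√(2b): u − w = -71.018247, 2F/√(2b) = -71.018246.)

b = 0.397 N·s/m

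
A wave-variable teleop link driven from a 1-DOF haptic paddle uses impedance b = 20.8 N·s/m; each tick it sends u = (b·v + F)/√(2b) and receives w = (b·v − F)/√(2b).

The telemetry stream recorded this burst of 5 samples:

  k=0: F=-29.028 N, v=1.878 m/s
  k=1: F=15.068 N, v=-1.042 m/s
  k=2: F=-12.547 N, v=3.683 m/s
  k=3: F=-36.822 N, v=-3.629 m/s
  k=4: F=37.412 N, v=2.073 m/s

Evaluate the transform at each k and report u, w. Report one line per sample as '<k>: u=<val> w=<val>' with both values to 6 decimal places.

0: u=1.555768 w=10.556968
1: u=-1.024155 w=-5.696543
2: u=9.931988 w=13.822648
3: u=-17.412182 w=-5.994165
4: u=12.485708 w=0.884740

k=0: b·v=20.8×1.878=39.062400; √(2b)=6.449806; u=(39.062400+(-29.028))/6.449806=1.555768, w=(39.062400−(-29.028))/6.449806=10.556968
k=1: b·v=20.8×(-1.042)=-21.673600; √(2b)=6.449806; u=(-21.673600+15.068)/6.449806=-1.024155, w=(-21.673600−15.068)/6.449806=-5.696543
k=2: b·v=20.8×3.683=76.606400; √(2b)=6.449806; u=(76.606400+(-12.547))/6.449806=9.931988, w=(76.606400−(-12.547))/6.449806=13.822648
k=3: b·v=20.8×(-3.629)=-75.483200; √(2b)=6.449806; u=(-75.483200+(-36.822))/6.449806=-17.412182, w=(-75.483200−(-36.822))/6.449806=-5.994165
k=4: b·v=20.8×2.073=43.118400; √(2b)=6.449806; u=(43.118400+37.412)/6.449806=12.485708, w=(43.118400−37.412)/6.449806=0.884740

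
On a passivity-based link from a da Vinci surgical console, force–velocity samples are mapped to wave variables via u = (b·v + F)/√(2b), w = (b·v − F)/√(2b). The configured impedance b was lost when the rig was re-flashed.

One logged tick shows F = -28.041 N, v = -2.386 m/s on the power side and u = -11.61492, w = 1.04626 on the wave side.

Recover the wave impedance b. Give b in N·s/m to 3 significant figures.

u + w = -10.5687;  u + w = √(2b)·v, so √(2b) = -10.5687/(-2.386) = 4.4294.
b = (√(2b))²/2 = 19.6200/2 = 9.8100.
(Check via u − w = 2F/√(2b): u − w = -12.6612, 2F/√(2b) = -12.6612.)

b = 9.81 N·s/m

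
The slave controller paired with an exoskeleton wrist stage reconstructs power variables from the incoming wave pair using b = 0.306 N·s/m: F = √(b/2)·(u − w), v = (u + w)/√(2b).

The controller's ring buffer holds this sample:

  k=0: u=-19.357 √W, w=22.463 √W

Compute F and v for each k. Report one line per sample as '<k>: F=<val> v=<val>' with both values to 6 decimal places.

0: F=-16.357983 v=3.970322

k=0: u−w=-41.820000, u+w=3.106000; √(b/2)=0.391152, √(2b)=0.782304; F=0.391152×(-41.82)=-16.357983, v=3.106000/0.782304=3.970322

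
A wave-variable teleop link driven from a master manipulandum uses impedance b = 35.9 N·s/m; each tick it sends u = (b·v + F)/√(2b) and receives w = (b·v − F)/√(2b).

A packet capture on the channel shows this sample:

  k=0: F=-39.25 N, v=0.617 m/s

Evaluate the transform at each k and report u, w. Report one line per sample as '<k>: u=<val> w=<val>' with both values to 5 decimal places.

0: u=-2.01802 w=7.24617

k=0: b·v=35.9×0.617=22.15030; √(2b)=8.47349; u=(22.15030+(-39.25))/8.47349=-2.01802, w=(22.15030−(-39.25))/8.47349=7.24617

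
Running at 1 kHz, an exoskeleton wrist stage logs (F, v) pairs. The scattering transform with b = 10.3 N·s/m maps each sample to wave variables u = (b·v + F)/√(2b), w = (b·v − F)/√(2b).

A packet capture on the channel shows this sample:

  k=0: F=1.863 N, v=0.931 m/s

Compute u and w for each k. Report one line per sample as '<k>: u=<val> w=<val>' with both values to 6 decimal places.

k=0: b·v=10.3×0.931=9.589300; √(2b)=4.538722; u=(9.589300+1.863)/4.538722=2.523243, w=(9.589300−1.863)/4.538722=1.702307

0: u=2.523243 w=1.702307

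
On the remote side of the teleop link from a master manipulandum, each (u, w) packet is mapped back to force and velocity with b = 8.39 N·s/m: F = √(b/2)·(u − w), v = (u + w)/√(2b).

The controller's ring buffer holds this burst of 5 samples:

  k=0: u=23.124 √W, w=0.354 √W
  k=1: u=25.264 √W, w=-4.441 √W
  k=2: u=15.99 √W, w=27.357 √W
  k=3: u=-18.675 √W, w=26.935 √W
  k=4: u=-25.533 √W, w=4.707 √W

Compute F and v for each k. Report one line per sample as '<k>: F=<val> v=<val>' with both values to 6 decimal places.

0: F=46.636829 v=5.731458
1: F=60.840887 v=5.083318
2: F=-23.281547 v=10.581886
3: F=-93.417030 v=2.016434
4: F=-61.936658 v=-5.084051

k=0: u−w=22.770000, u+w=23.478000; √(b/2)=2.048170, √(2b)=4.096340; F=2.048170×22.77=46.636829, v=23.478000/4.096340=5.731458
k=1: u−w=29.705000, u+w=20.823000; √(b/2)=2.048170, √(2b)=4.096340; F=2.048170×29.705=60.840887, v=20.823000/4.096340=5.083318
k=2: u−w=-11.367000, u+w=43.347000; √(b/2)=2.048170, √(2b)=4.096340; F=2.048170×(-11.367)=-23.281547, v=43.347000/4.096340=10.581886
k=3: u−w=-45.610000, u+w=8.260000; √(b/2)=2.048170, √(2b)=4.096340; F=2.048170×(-45.61)=-93.417030, v=8.260000/4.096340=2.016434
k=4: u−w=-30.240000, u+w=-20.826000; √(b/2)=2.048170, √(2b)=4.096340; F=2.048170×(-30.24)=-61.936658, v=-20.826000/4.096340=-5.084051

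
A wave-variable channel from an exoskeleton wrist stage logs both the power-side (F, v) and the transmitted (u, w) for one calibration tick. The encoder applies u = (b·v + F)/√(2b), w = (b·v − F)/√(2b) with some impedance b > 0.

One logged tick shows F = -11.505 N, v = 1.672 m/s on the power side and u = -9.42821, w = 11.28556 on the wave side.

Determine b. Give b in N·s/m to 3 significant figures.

b = 0.617 N·s/m

u + w = 1.8574;  u + w = √(2b)·v, so √(2b) = 1.8574/1.672 = 1.1109.
b = (√(2b))²/2 = 1.2340/2 = 0.6170.
(Check via u − w = 2F/√(2b): u − w = -20.7138, 2F/√(2b) = -20.7138.)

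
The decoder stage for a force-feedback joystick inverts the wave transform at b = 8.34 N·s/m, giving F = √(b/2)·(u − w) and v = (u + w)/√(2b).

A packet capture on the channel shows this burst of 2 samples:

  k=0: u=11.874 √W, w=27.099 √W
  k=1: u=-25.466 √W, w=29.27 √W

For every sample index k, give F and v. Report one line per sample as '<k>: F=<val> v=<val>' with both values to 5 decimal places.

k=0: u−w=-15.22500, u+w=38.97300; √(b/2)=2.04206, √(2b)=4.08412; F=2.04206×(-15.225)=-31.09033, v=38.97300/4.08412=9.54258
k=1: u−w=-54.73600, u+w=3.80400; √(b/2)=2.04206, √(2b)=4.08412; F=2.04206×(-54.736)=-111.77407, v=3.80400/4.08412=0.93141

0: F=-31.09033 v=9.54258
1: F=-111.77407 v=0.93141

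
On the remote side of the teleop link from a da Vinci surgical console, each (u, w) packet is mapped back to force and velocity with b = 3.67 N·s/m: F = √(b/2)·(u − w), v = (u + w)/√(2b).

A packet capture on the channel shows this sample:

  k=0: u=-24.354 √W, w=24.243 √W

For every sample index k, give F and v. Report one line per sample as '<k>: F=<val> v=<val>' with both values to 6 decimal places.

0: F=-65.830552 v=-0.040971

k=0: u−w=-48.597000, u+w=-0.111000; √(b/2)=1.354622, √(2b)=2.709243; F=1.354622×(-48.597)=-65.830552, v=-0.111000/2.709243=-0.040971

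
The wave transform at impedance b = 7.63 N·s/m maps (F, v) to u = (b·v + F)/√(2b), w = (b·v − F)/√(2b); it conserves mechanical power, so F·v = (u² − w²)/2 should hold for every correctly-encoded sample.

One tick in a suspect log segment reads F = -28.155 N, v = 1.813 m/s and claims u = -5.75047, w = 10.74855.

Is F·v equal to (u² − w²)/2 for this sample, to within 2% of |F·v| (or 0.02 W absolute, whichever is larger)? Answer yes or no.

F·v = (-28.155)×1.813 = -51.0450 W.
(u² − w²)/2 = (33.0679 − 115.5313)/2 = -41.2317 W.
|Δ| = 9.8133;  2% of max(1, |F·v|) = 1.0209.

no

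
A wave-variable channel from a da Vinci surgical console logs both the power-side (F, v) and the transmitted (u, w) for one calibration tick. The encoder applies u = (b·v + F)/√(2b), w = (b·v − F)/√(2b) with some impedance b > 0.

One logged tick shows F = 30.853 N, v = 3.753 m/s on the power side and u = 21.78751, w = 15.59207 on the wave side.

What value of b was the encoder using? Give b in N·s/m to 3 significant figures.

b = 49.6 N·s/m

u + w = 37.37958;  u + w = √(2b)·v, so √(2b) = 37.37958/3.753 = 9.95992.
b = (√(2b))²/2 = 99.20001/2 = 49.60000.
(Check via u − w = 2F/√(2b): u − w = 6.19544, 2F/√(2b) = 6.19543.)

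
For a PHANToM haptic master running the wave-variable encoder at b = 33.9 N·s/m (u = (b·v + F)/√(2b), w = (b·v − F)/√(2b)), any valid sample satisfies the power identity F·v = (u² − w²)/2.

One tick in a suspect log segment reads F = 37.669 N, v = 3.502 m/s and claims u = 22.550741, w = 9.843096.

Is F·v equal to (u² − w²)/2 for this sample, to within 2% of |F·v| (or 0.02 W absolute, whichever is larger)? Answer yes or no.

F·v = 37.669×3.502 = 131.916838 W.
(u² − w²)/2 = (508.535920 − 96.886539)/2 = 205.824690 W.
|Δ| = 73.907852;  2% of max(1, |F·v|) = 2.638337.

no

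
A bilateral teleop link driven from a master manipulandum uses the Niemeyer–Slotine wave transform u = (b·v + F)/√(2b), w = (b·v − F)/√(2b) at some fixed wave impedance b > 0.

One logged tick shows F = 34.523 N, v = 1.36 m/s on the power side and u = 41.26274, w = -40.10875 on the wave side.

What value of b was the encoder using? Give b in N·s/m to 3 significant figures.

u + w = 1.15399;  u + w = √(2b)·v, so √(2b) = 1.15399/1.36 = 0.84852.
b = (√(2b))²/2 = 0.71999/2 = 0.35999.
(Check via u − w = 2F/√(2b): u − w = 81.37149, 2F/√(2b) = 81.37207.)

b = 0.36 N·s/m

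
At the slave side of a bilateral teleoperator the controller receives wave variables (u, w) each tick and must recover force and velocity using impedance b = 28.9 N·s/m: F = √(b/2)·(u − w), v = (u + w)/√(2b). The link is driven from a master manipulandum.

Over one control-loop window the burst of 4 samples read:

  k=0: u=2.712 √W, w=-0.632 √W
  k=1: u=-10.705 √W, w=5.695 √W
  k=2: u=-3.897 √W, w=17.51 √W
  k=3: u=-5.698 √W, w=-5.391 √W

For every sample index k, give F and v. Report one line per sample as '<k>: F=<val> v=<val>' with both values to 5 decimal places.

0: F=12.71160 v=0.27359
1: F=-62.34158 v=-0.65898
2: F=-81.37476 v=1.79056
3: F=-1.16700 v=-1.45857

k=0: u−w=3.34400, u+w=2.08000; √(b/2)=3.80132, √(2b)=7.60263; F=3.80132×3.344=12.71160, v=2.08000/7.60263=0.27359
k=1: u−w=-16.40000, u+w=-5.01000; √(b/2)=3.80132, √(2b)=7.60263; F=3.80132×(-16.4)=-62.34158, v=-5.01000/7.60263=-0.65898
k=2: u−w=-21.40700, u+w=13.61300; √(b/2)=3.80132, √(2b)=7.60263; F=3.80132×(-21.407)=-81.37476, v=13.61300/7.60263=1.79056
k=3: u−w=-0.30700, u+w=-11.08900; √(b/2)=3.80132, √(2b)=7.60263; F=3.80132×(-0.307)=-1.16700, v=-11.08900/7.60263=-1.45857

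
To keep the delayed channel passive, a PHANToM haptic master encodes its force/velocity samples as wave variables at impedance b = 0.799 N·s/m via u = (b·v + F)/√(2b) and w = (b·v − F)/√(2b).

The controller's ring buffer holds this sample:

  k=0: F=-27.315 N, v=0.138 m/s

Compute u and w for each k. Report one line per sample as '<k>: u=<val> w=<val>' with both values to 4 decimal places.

0: u=-21.5207 w=21.6951

k=0: b·v=0.799×0.138=0.1103; √(2b)=1.2641; u=(0.1103+(-27.315))/1.2641=-21.5207, w=(0.1103−(-27.315))/1.2641=21.6951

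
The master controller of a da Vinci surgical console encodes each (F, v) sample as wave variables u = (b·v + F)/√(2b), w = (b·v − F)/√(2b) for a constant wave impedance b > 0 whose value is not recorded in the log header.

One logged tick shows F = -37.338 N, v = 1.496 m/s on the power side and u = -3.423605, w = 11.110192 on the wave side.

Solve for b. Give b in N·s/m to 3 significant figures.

u + w = 7.686587;  u + w = √(2b)·v, so √(2b) = 7.686587/1.496 = 5.138093.
b = (√(2b))²/2 = 26.399999/2 = 13.199999.
(Check via u − w = 2F/√(2b): u − w = -14.533797, 2F/√(2b) = -14.533797.)

b = 13.2 N·s/m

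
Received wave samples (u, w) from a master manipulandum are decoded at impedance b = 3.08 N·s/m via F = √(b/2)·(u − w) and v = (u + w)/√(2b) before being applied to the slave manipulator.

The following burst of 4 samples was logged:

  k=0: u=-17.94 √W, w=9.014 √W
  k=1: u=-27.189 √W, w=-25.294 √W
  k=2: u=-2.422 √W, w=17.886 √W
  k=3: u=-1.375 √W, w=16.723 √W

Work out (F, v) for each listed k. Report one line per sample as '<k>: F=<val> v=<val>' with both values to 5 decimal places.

k=0: u−w=-26.95400, u+w=-8.92600; √(b/2)=1.24097, √(2b)=2.48193; F=1.24097×(-26.954)=-33.44903, v=-8.92600/2.48193=-3.59639
k=1: u−w=-1.89500, u+w=-52.48300; √(b/2)=1.24097, √(2b)=2.48193; F=1.24097×(-1.895)=-2.35163, v=-52.48300/2.48193=-21.14600
k=2: u−w=-20.30800, u+w=15.46400; √(b/2)=1.24097, √(2b)=2.48193; F=1.24097×(-20.308)=-25.20157, v=15.46400/2.48193=6.23062
k=3: u−w=-18.09800, u+w=15.34800; √(b/2)=1.24097, √(2b)=2.48193; F=1.24097×(-18.098)=-22.45903, v=15.34800/2.48193=6.18389

0: F=-33.44903 v=-3.59639
1: F=-2.35163 v=-21.14600
2: F=-25.20157 v=6.23062
3: F=-22.45903 v=6.18389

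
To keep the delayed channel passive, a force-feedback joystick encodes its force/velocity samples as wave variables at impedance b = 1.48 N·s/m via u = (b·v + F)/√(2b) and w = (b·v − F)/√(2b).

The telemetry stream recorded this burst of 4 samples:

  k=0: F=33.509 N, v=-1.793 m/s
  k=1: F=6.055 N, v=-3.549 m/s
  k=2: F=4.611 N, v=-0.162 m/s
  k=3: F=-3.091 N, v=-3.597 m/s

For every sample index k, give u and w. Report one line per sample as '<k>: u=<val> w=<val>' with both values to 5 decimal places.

k=0: b·v=1.48×(-1.793)=-2.65364; √(2b)=1.72047; u=(-2.65364+33.509)/1.72047=17.93431, w=(-2.65364−33.509)/1.72047=-21.01911
k=1: b·v=1.48×(-3.549)=-5.25252; √(2b)=1.72047; u=(-5.25252+6.055)/1.72047=0.46643, w=(-5.25252−6.055)/1.72047=-6.57236
k=2: b·v=1.48×(-0.162)=-0.23976; √(2b)=1.72047; u=(-0.23976+4.611)/1.72047=2.54073, w=(-0.23976−4.611)/1.72047=-2.81945
k=3: b·v=1.48×(-3.597)=-5.32356; √(2b)=1.72047; u=(-5.32356+(-3.091))/1.72047=-4.89086, w=(-5.32356−(-3.091))/1.72047=-1.29765

0: u=17.93431 w=-21.01911
1: u=0.46643 w=-6.57236
2: u=2.54073 w=-2.81945
3: u=-4.89086 w=-1.29765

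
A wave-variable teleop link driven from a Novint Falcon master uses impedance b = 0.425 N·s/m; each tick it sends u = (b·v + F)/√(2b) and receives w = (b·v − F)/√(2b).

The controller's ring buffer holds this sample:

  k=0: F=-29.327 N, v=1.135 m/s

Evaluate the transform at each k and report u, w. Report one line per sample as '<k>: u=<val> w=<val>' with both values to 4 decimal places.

k=0: b·v=0.425×1.135=0.4824; √(2b)=0.9220; u=(0.4824+(-29.327))/0.9220=-31.2864, w=(0.4824−(-29.327))/0.9220=32.3328

0: u=-31.2864 w=32.3328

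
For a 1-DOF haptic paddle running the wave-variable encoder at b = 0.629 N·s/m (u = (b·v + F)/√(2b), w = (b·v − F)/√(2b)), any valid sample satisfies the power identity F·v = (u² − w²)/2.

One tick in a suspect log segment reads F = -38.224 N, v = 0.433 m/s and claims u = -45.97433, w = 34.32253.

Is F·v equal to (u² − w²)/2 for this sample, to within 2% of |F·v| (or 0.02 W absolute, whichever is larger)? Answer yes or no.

F·v = (-38.224)×0.433 = -16.55099 W.
(u² − w²)/2 = (2113.63902 − 1178.03607)/2 = 467.80148 W.
|Δ| = 484.35247;  2% of max(1, |F·v|) = 0.33102.

no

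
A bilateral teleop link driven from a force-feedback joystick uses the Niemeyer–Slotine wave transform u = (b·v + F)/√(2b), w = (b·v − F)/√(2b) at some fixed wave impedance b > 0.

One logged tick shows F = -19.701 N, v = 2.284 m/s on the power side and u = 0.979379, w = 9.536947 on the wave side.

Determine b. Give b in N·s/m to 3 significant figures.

b = 10.6 N·s/m

u + w = 10.516326;  u + w = √(2b)·v, so √(2b) = 10.516326/2.284 = 4.604346.
b = (√(2b))²/2 = 21.200001/2 = 10.600001.
(Check via u − w = 2F/√(2b): u − w = -8.557568, 2F/√(2b) = -8.557567.)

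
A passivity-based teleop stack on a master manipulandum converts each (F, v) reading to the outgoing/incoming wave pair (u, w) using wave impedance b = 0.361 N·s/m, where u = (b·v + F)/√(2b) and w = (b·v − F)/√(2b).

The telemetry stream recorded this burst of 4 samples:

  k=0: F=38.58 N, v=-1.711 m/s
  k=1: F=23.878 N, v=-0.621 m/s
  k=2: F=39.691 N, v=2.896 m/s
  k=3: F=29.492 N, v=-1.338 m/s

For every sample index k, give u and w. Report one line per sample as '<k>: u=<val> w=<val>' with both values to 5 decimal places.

0: u=44.67703 w=-46.13087
1: u=27.83766 w=-28.36532
2: u=47.94183 w=-45.48109
3: u=34.14003 w=-35.27694

k=0: b·v=0.361×(-1.711)=-0.61767; √(2b)=0.84971; u=(-0.61767+38.58)/0.84971=44.67703, w=(-0.61767−38.58)/0.84971=-46.13087
k=1: b·v=0.361×(-0.621)=-0.22418; √(2b)=0.84971; u=(-0.22418+23.878)/0.84971=27.83766, w=(-0.22418−23.878)/0.84971=-28.36532
k=2: b·v=0.361×2.896=1.04546; √(2b)=0.84971; u=(1.04546+39.691)/0.84971=47.94183, w=(1.04546−39.691)/0.84971=-45.48109
k=3: b·v=0.361×(-1.338)=-0.48302; √(2b)=0.84971; u=(-0.48302+29.492)/0.84971=34.14003, w=(-0.48302−29.492)/0.84971=-35.27694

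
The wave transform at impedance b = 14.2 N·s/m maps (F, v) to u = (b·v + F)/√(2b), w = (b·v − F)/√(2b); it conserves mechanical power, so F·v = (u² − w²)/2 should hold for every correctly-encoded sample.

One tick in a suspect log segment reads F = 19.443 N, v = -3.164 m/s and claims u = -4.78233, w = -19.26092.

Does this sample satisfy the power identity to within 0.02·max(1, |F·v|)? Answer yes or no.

no

F·v = 19.443×(-3.164) = -61.51765 W.
(u² − w²)/2 = (22.87068 − 370.98304)/2 = -174.05618 W.
|Δ| = 112.53853;  2% of max(1, |F·v|) = 1.23035.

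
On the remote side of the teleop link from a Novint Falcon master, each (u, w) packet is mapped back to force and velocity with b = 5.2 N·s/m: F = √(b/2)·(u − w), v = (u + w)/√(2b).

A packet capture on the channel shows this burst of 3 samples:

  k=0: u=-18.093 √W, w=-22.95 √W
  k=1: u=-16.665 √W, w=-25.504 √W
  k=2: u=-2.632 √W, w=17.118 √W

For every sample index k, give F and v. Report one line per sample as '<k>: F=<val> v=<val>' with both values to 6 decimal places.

k=0: u−w=4.857000, u+w=-41.043000; √(b/2)=1.612452, √(2b)=3.224903; F=1.612452×4.857=7.831677, v=-41.043000/3.224903=-12.726894
k=1: u−w=8.839000, u+w=-42.169000; √(b/2)=1.612452, √(2b)=3.224903; F=1.612452×8.839=14.252459, v=-42.169000/3.224903=-13.076052
k=2: u−w=-19.750000, u+w=14.486000; √(b/2)=1.612452, √(2b)=3.224903; F=1.612452×(-19.75)=-31.845918, v=14.486000/3.224903=4.491918

0: F=7.831677 v=-12.726894
1: F=14.252459 v=-13.076052
2: F=-31.845918 v=4.491918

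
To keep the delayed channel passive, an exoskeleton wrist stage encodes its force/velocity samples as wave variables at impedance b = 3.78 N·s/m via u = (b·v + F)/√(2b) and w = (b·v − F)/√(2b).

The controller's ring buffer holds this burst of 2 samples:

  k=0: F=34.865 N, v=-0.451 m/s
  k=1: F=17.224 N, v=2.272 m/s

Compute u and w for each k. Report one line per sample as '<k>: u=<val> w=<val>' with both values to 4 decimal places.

0: u=12.0603 w=-13.3003
1: u=9.3878 w=-3.1408

k=0: b·v=3.78×(-0.451)=-1.7048; √(2b)=2.7495; u=(-1.7048+34.865)/2.7495=12.0603, w=(-1.7048−34.865)/2.7495=-13.3003
k=1: b·v=3.78×2.272=8.5882; √(2b)=2.7495; u=(8.5882+17.224)/2.7495=9.3878, w=(8.5882−17.224)/2.7495=-3.1408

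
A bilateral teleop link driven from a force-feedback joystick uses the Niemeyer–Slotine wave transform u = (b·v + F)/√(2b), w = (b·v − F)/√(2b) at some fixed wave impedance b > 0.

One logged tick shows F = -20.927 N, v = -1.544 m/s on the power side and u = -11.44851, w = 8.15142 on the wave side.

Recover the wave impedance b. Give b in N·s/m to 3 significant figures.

b = 2.28 N·s/m

u + w = -3.29709;  u + w = √(2b)·v, so √(2b) = -3.29709/(-1.544) = 2.13542.
b = (√(2b))²/2 = 4.56002/2 = 2.28001.
(Check via u − w = 2F/√(2b): u − w = -19.59993, 2F/√(2b) = -19.59988.)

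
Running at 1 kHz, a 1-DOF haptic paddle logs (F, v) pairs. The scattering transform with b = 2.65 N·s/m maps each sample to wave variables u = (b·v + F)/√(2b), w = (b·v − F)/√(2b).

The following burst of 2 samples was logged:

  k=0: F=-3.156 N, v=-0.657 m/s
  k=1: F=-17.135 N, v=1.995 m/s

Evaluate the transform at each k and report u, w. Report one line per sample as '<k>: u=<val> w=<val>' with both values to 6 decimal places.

k=0: b·v=2.65×(-0.657)=-1.741050; √(2b)=2.302173; u=(-1.741050+(-3.156))/2.302173=-2.127143, w=(-1.741050−(-3.156))/2.302173=0.614615
k=1: b·v=2.65×1.995=5.286750; √(2b)=2.302173; u=(5.286750+(-17.135))/2.302173=-5.146551, w=(5.286750−(-17.135))/2.302173=9.739386

0: u=-2.127143 w=0.614615
1: u=-5.146551 w=9.739386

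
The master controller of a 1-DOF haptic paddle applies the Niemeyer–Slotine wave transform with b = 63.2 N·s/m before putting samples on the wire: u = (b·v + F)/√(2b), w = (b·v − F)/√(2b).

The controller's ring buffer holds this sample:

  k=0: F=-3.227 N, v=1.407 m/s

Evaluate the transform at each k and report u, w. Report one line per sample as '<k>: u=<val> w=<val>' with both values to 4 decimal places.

0: u=7.6223 w=8.1963

k=0: b·v=63.2×1.407=88.9224; √(2b)=11.2428; u=(88.9224+(-3.227))/11.2428=7.6223, w=(88.9224−(-3.227))/11.2428=8.1963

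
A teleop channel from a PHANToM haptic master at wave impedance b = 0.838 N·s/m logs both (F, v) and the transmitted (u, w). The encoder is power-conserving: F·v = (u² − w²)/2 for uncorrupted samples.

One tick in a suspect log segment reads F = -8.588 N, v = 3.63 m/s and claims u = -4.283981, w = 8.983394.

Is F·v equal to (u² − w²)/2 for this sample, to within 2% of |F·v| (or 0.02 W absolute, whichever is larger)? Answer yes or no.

yes

F·v = (-8.588)×3.63 = -31.174440 W.
(u² − w²)/2 = (18.352493 − 80.701368)/2 = -31.174437 W.
|Δ| = 0.000003;  2% of max(1, |F·v|) = 0.623489.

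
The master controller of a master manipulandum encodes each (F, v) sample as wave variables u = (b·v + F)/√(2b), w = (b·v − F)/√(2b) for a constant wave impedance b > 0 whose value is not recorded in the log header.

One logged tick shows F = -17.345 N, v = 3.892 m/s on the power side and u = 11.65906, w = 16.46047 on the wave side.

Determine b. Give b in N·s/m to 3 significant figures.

u + w = 28.1195;  u + w = √(2b)·v, so √(2b) = 28.1195/3.892 = 7.2250.
b = (√(2b))²/2 = 52.2000/2 = 26.1000.
(Check via u − w = 2F/√(2b): u − w = -4.8014, 2F/√(2b) = -4.8014.)

b = 26.1 N·s/m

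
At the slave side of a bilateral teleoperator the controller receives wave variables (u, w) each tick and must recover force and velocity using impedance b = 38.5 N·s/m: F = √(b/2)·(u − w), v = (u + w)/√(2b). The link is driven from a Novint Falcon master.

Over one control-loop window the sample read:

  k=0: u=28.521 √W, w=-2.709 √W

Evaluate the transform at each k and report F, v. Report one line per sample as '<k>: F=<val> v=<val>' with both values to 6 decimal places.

0: F=137.021069 v=2.941550

k=0: u−w=31.230000, u+w=25.812000; √(b/2)=4.387482, √(2b)=8.774964; F=4.387482×31.23=137.021069, v=25.812000/8.774964=2.941550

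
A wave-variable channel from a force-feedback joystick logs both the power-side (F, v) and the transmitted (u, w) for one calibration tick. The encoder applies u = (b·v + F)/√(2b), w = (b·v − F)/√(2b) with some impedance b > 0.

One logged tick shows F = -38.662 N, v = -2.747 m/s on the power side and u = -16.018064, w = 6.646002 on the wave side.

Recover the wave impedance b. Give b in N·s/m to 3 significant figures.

u + w = -9.372062;  u + w = √(2b)·v, so √(2b) = -9.372062/(-2.747) = 3.411744.
b = (√(2b))²/2 = 11.640000/2 = 5.820000.
(Check via u − w = 2F/√(2b): u − w = -22.664066, 2F/√(2b) = -22.664066.)

b = 5.82 N·s/m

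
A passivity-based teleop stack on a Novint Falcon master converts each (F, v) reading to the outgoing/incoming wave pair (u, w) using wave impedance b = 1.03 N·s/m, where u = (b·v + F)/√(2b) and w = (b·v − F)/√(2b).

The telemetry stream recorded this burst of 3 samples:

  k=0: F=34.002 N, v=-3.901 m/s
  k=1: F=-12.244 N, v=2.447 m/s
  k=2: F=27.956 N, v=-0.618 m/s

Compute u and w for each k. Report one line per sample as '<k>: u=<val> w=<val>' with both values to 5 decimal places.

k=0: b·v=1.03×(-3.901)=-4.01803; √(2b)=1.43527; u=(-4.01803+34.002)/1.43527=20.89082, w=(-4.01803−34.002)/1.43527=-26.48981
k=1: b·v=1.03×2.447=2.52041; √(2b)=1.43527; u=(2.52041+(-12.244))/1.43527=-6.77475, w=(2.52041−(-12.244))/1.43527=10.28685
k=2: b·v=1.03×(-0.618)=-0.63654; √(2b)=1.43527; u=(-0.63654+27.956)/1.43527=19.03437, w=(-0.63654−27.956)/1.43527=-19.92137

0: u=20.89082 w=-26.48981
1: u=-6.77475 w=10.28685
2: u=19.03437 w=-19.92137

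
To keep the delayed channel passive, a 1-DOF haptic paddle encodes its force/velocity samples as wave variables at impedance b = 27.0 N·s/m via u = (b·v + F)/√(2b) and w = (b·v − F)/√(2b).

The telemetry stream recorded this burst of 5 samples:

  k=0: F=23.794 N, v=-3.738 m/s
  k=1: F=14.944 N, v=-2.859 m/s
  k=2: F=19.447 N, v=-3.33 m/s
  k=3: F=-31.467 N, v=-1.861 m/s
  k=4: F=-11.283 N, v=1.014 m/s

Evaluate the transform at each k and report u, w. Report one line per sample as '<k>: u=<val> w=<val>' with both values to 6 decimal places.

0: u=-10.496336 w=-16.972242
1: u=-8.471016 w=-12.538258
2: u=-9.588800 w=-14.881603
3: u=-11.119867 w=-2.555634
4: u=2.190252 w=5.261096

k=0: b·v=27.0×(-3.738)=-100.926000; √(2b)=7.348469; u=(-100.926000+23.794)/7.348469=-10.496336, w=(-100.926000−23.794)/7.348469=-16.972242
k=1: b·v=27.0×(-2.859)=-77.193000; √(2b)=7.348469; u=(-77.193000+14.944)/7.348469=-8.471016, w=(-77.193000−14.944)/7.348469=-12.538258
k=2: b·v=27.0×(-3.33)=-89.910000; √(2b)=7.348469; u=(-89.910000+19.447)/7.348469=-9.588800, w=(-89.910000−19.447)/7.348469=-14.881603
k=3: b·v=27.0×(-1.861)=-50.247000; √(2b)=7.348469; u=(-50.247000+(-31.467))/7.348469=-11.119867, w=(-50.247000−(-31.467))/7.348469=-2.555634
k=4: b·v=27.0×1.014=27.378000; √(2b)=7.348469; u=(27.378000+(-11.283))/7.348469=2.190252, w=(27.378000−(-11.283))/7.348469=5.261096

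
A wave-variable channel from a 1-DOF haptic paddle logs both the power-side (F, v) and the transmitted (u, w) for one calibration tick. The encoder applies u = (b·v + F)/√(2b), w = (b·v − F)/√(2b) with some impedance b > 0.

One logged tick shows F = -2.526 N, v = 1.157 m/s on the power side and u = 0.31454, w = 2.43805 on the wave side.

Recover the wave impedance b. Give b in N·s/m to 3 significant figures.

u + w = 2.75259;  u + w = √(2b)·v, so √(2b) = 2.75259/1.157 = 2.37908.
b = (√(2b))²/2 = 5.66000/2 = 2.83000.
(Check via u − w = 2F/√(2b): u − w = -2.12351, 2F/√(2b) = -2.12351.)

b = 2.83 N·s/m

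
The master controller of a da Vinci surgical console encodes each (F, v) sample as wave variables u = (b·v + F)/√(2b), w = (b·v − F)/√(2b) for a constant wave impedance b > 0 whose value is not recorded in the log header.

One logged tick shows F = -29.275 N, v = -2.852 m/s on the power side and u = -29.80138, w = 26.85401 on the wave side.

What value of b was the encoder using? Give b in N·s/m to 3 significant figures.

u + w = -2.9474;  u + w = √(2b)·v, so √(2b) = -2.9474/(-2.852) = 1.0334.
b = (√(2b))²/2 = 1.0680/2 = 0.5340.
(Check via u − w = 2F/√(2b): u − w = -56.6554, 2F/√(2b) = -56.6555.)

b = 0.534 N·s/m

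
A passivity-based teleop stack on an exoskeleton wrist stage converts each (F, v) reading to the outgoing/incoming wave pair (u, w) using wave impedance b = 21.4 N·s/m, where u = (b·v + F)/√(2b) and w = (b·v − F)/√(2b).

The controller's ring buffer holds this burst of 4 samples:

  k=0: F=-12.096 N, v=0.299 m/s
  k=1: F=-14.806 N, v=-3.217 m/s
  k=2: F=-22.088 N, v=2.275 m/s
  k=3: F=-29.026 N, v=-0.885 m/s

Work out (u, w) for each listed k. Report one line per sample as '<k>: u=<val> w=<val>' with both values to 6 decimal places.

0: u=-0.870873 w=2.826982
1: u=-12.786245 w=-8.259919
2: u=4.065470 w=10.817969
3: u=-7.331664 w=1.541843

k=0: b·v=21.4×0.299=6.398600; √(2b)=6.542171; u=(6.398600+(-12.096))/6.542171=-0.870873, w=(6.398600−(-12.096))/6.542171=2.826982
k=1: b·v=21.4×(-3.217)=-68.843800; √(2b)=6.542171; u=(-68.843800+(-14.806))/6.542171=-12.786245, w=(-68.843800−(-14.806))/6.542171=-8.259919
k=2: b·v=21.4×2.275=48.685000; √(2b)=6.542171; u=(48.685000+(-22.088))/6.542171=4.065470, w=(48.685000−(-22.088))/6.542171=10.817969
k=3: b·v=21.4×(-0.885)=-18.939000; √(2b)=6.542171; u=(-18.939000+(-29.026))/6.542171=-7.331664, w=(-18.939000−(-29.026))/6.542171=1.541843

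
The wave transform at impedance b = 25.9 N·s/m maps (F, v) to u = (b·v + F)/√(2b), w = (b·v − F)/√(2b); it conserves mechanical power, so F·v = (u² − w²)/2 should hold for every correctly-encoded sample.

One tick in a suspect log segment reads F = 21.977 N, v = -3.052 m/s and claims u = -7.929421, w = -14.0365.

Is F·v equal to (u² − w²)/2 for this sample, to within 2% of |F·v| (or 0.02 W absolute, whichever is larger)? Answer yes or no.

F·v = 21.977×(-3.052) = -67.073804 W.
(u² − w²)/2 = (62.875717 − 197.023332)/2 = -67.073807 W.
|Δ| = 0.000003;  2% of max(1, |F·v|) = 1.341476.

yes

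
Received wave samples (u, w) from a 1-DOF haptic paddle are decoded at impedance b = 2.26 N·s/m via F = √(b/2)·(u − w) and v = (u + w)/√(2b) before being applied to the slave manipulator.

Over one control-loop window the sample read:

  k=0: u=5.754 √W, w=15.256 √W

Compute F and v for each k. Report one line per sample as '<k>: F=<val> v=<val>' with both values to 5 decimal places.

0: F=-10.10076 v=9.88227

k=0: u−w=-9.50200, u+w=21.01000; √(b/2)=1.06301, √(2b)=2.12603; F=1.06301×(-9.502)=-10.10076, v=21.01000/2.12603=9.88227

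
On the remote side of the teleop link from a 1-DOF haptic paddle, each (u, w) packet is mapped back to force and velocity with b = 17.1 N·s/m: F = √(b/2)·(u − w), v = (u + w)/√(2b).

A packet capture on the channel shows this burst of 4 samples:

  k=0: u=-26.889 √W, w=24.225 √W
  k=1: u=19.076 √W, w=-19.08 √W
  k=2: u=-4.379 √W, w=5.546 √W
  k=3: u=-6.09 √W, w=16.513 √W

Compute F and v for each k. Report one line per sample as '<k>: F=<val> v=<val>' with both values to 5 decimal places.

k=0: u−w=-51.11400, u+w=-2.66400; √(b/2)=2.92404, √(2b)=5.84808; F=2.92404×(-51.114)=-149.45929, v=-2.66400/5.84808=-0.45553
k=1: u−w=38.15600, u+w=-0.00400; √(b/2)=2.92404, √(2b)=5.84808; F=2.92404×38.156=111.56961, v=-0.00400/5.84808=-0.00068
k=2: u−w=-9.92500, u+w=1.16700; √(b/2)=2.92404, √(2b)=5.84808; F=2.92404×(-9.925)=-29.02108, v=1.16700/5.84808=0.19955
k=3: u−w=-22.60300, u+w=10.42300; √(b/2)=2.92404, √(2b)=5.84808; F=2.92404×(-22.603)=-66.09204, v=10.42300/5.84808=1.78230

0: F=-149.45929 v=-0.45553
1: F=111.56961 v=-0.00068
2: F=-29.02108 v=0.19955
3: F=-66.09204 v=1.78230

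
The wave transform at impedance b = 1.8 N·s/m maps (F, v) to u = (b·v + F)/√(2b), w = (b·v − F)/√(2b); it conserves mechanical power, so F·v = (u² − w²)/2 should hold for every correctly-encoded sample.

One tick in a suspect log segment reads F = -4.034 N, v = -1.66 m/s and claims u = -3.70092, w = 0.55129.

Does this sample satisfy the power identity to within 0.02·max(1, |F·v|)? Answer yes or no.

yes

F·v = (-4.034)×(-1.66) = 6.6964 W.
(u² − w²)/2 = (13.6968 − 0.3039)/2 = 6.6964 W.
|Δ| = 0.0000;  2% of max(1, |F·v|) = 0.1339.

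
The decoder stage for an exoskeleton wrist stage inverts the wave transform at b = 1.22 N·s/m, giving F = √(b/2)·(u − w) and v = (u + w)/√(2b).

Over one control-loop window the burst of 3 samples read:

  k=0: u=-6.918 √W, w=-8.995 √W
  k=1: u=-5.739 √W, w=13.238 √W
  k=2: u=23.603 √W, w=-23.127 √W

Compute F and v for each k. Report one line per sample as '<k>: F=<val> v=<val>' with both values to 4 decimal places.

k=0: u−w=2.0770, u+w=-15.9130; √(b/2)=0.7810, √(2b)=1.5620; F=0.7810×2.077=1.6222, v=-15.9130/1.5620=-10.1873
k=1: u−w=-18.9770, u+w=7.4990; √(b/2)=0.7810, √(2b)=1.5620; F=0.7810×(-18.977)=-14.8215, v=7.4990/1.5620=4.8007
k=2: u−w=46.7300, u+w=0.4760; √(b/2)=0.7810, √(2b)=1.5620; F=0.7810×46.73=36.4973, v=0.4760/1.5620=0.3047

0: F=1.6222 v=-10.1873
1: F=-14.8215 v=4.8007
2: F=36.4973 v=0.3047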